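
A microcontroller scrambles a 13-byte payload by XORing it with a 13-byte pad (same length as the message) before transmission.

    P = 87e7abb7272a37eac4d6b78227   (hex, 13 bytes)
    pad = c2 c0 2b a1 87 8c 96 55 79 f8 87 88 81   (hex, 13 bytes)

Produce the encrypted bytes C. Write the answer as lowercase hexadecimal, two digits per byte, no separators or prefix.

45278016a0a6a1bfbd2e300aa6

byte 0: 135 XOR 194 =  69
byte 1: 231 XOR 192 =  39
byte 2: 171 XOR  43 = 128
byte 3: 183 XOR 161 =  22
byte 4:  39 XOR 135 = 160
byte 5:  42 XOR 140 = 166
byte 6:  55 XOR 150 = 161
byte 7: 234 XOR  85 = 191
byte 8: 196 XOR 121 = 189
byte 9: 214 XOR 248 =  46
byte 10: 183 XOR 135 =  48
byte 11: 130 XOR 136 =  10
byte 12:  39 XOR 129 = 166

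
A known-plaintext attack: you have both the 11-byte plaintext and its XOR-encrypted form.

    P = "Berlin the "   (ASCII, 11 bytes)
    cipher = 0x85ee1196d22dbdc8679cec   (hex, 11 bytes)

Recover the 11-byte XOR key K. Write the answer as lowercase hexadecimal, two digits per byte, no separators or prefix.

Since cipher = P ⊕ K, XORing both sides with P gives K = P ⊕ cipher.
byte 0: 42 XOR 85 = c7
byte 1: 65 XOR ee = 8b
byte 2: 72 XOR 11 = 63
byte 3: 6c XOR 96 = fa
byte 4: 69 XOR d2 = bb
byte 5: 6e XOR 2d = 43
byte 6: 20 XOR bd = 9d
byte 7: 74 XOR c8 = bc
byte 8: 68 XOR 67 = 0f
byte 9: 65 XOR 9c = f9
byte 10: 20 XOR ec = cc

c78b63fabb439dbc0ff9cc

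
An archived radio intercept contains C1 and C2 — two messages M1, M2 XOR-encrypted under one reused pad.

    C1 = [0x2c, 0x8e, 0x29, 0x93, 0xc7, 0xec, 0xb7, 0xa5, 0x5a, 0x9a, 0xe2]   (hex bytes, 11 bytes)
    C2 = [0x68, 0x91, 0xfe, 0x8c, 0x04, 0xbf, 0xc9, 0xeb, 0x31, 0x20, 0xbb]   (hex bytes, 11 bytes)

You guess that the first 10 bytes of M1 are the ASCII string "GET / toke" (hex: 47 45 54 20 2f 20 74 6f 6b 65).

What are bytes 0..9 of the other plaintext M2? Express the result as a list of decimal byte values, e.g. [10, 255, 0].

First, C1 ⊕ C2 = (M1 ⊕ K) ⊕ (M2 ⊕ K) = M1 ⊕ M2, so the key drops out. Then M2 = (M1 ⊕ M2) ⊕ M1 over the first 10 bytes.
byte 0: (2c xor 68) xor 47 = 44 xor 47 = 03
byte 1: (8e xor 91) xor 45 = 1f xor 45 = 5a
byte 2: (29 xor fe) xor 54 = d7 xor 54 = 83
byte 3: (93 xor 8c) xor 20 = 1f xor 20 = 3f
byte 4: (c7 xor 04) xor 2f = c3 xor 2f = ec
byte 5: (ec xor bf) xor 20 = 53 xor 20 = 73
byte 6: (b7 xor c9) xor 74 = 7e xor 74 = 0a
byte 7: (a5 xor eb) xor 6f = 4e xor 6f = 21
byte 8: (5a xor 31) xor 6b = 6b xor 6b = 00
byte 9: (9a xor 20) xor 65 = ba xor 65 = df

[3, 90, 131, 63, 236, 115, 10, 33, 0, 223]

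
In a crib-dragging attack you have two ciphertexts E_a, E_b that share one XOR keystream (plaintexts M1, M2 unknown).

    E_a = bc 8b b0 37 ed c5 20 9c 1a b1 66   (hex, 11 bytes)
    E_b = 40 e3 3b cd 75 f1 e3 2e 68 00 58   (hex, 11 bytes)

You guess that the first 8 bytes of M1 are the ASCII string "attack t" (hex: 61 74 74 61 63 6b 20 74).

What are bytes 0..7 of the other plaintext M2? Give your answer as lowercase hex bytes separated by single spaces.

First, E_a ⊕ E_b = (M1 ⊕ K) ⊕ (M2 ⊕ K) = M1 ⊕ M2, so the key drops out. Then M2 = (M1 ⊕ M2) ⊕ M1 over the first 8 bytes.
byte 0: (bc xor 40) xor 61 = fc xor 61 = 9d
byte 1: (8b xor e3) xor 74 = 68 xor 74 = 1c
byte 2: (b0 xor 3b) xor 74 = 8b xor 74 = ff
byte 3: (37 xor cd) xor 61 = fa xor 61 = 9b
byte 4: (ed xor 75) xor 63 = 98 xor 63 = fb
byte 5: (c5 xor f1) xor 6b = 34 xor 6b = 5f
byte 6: (20 xor e3) xor 20 = c3 xor 20 = e3
byte 7: (9c xor 2e) xor 74 = b2 xor 74 = c6

9d 1c ff 9b fb 5f e3 c6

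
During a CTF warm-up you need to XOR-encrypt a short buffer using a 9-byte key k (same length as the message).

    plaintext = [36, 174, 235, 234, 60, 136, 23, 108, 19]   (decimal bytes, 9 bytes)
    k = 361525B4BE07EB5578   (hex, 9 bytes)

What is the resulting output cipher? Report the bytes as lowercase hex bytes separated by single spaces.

12 bb ce 5e 82 8f fc 39 6b

00100100 xor 00110110 = 00010010
10101110 xor 00010101 = 10111011
11101011 xor 00100101 = 11001110
11101010 xor 10110100 = 01011110
00111100 xor 10111110 = 10000010
10001000 xor 00000111 = 10001111
00010111 xor 11101011 = 11111100
01101100 xor 01010101 = 00111001
00010011 xor 01111000 = 01101011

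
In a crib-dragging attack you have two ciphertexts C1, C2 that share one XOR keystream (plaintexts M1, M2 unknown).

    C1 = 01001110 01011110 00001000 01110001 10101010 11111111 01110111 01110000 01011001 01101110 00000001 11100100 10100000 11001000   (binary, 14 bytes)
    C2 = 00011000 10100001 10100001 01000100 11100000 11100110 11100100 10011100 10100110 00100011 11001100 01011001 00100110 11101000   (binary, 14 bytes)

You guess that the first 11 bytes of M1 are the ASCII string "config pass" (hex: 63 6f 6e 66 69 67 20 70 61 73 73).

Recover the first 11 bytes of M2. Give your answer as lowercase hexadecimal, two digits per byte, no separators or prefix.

3590c753237eb39c9e3ebe

First, C1 ⊕ C2 = (M1 ⊕ K) ⊕ (M2 ⊕ K) = M1 ⊕ M2, so the key drops out. Then M2 = (M1 ⊕ M2) ⊕ M1 over the first 11 bytes.
byte 0: (4e ⊕ 18) ⊕ 63 = 56 ⊕ 63 = 35
byte 1: (5e ⊕ a1) ⊕ 6f = ff ⊕ 6f = 90
byte 2: (08 ⊕ a1) ⊕ 6e = a9 ⊕ 6e = c7
byte 3: (71 ⊕ 44) ⊕ 66 = 35 ⊕ 66 = 53
byte 4: (aa ⊕ e0) ⊕ 69 = 4a ⊕ 69 = 23
byte 5: (ff ⊕ e6) ⊕ 67 = 19 ⊕ 67 = 7e
byte 6: (77 ⊕ e4) ⊕ 20 = 93 ⊕ 20 = b3
byte 7: (70 ⊕ 9c) ⊕ 70 = ec ⊕ 70 = 9c
byte 8: (59 ⊕ a6) ⊕ 61 = ff ⊕ 61 = 9e
byte 9: (6e ⊕ 23) ⊕ 73 = 4d ⊕ 73 = 3e
byte 10: (01 ⊕ cc) ⊕ 73 = cd ⊕ 73 = be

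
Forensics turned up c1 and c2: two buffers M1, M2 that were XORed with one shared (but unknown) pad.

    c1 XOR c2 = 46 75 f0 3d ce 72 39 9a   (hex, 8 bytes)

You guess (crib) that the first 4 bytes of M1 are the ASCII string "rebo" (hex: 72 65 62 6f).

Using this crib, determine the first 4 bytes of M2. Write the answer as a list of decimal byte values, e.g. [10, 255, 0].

[52, 16, 146, 82]

Since c1 ⊕ c2 = M1 ⊕ M2, XORing with the guessed M1 bytes yields the corresponding M2 bytes: M2 = (c1 ⊕ c2) ⊕ M1.
byte 0: 46 xor 72 = 34
byte 1: 75 xor 65 = 10
byte 2: f0 xor 62 = 92
byte 3: 3d xor 6f = 52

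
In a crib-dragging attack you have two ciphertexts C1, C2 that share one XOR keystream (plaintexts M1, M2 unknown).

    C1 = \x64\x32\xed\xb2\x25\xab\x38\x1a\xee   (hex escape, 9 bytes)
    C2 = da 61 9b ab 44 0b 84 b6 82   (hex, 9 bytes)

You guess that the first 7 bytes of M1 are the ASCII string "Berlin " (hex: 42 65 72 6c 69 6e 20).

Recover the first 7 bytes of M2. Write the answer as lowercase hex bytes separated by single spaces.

First, C1 ⊕ C2 = (M1 ⊕ K) ⊕ (M2 ⊕ K) = M1 ⊕ M2, so the key drops out. Then M2 = (M1 ⊕ M2) ⊕ M1 over the first 7 bytes.
byte 0: (64 XOR da) XOR 42 = be XOR 42 = fc
byte 1: (32 XOR 61) XOR 65 = 53 XOR 65 = 36
byte 2: (ed XOR 9b) XOR 72 = 76 XOR 72 = 04
byte 3: (b2 XOR ab) XOR 6c = 19 XOR 6c = 75
byte 4: (25 XOR 44) XOR 69 = 61 XOR 69 = 08
byte 5: (ab XOR 0b) XOR 6e = a0 XOR 6e = ce
byte 6: (38 XOR 84) XOR 20 = bc XOR 20 = 9c

fc 36 04 75 08 ce 9c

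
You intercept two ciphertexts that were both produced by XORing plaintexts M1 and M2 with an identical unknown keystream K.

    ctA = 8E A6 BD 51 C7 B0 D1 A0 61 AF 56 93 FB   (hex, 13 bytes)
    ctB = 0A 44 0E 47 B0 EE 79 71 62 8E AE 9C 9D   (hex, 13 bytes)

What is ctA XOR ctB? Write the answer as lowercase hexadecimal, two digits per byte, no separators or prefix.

84e2b316775ea8d10321f80f66

ctA ⊕ ctB = (M1 ⊕ K) ⊕ (M2 ⊕ K) = M1 ⊕ M2 — the shared key cancels under XOR.
142 XOR  10 = 132
166 XOR  68 = 226
189 XOR  14 = 179
 81 XOR  71 =  22
199 XOR 176 = 119
176 XOR 238 =  94
209 XOR 121 = 168
160 XOR 113 = 209
 97 XOR  98 =   3
175 XOR 142 =  33
 86 XOR 174 = 248
147 XOR 156 =  15
251 XOR 157 = 102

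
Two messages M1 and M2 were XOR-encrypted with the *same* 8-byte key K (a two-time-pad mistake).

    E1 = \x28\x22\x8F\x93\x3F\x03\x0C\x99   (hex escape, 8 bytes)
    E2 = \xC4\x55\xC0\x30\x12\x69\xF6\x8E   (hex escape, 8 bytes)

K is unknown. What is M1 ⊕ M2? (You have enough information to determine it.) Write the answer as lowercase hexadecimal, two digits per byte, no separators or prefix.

E1 ⊕ E2 = (M1 ⊕ K) ⊕ (M2 ⊕ K) = M1 ⊕ M2 — the shared key cancels under XOR.
 40 ^ 196 = 236
 34 ^  85 = 119
143 ^ 192 =  79
147 ^  48 = 163
 63 ^  18 =  45
  3 ^ 105 = 106
 12 ^ 246 = 250
153 ^ 142 =  23

ec774fa32d6afa17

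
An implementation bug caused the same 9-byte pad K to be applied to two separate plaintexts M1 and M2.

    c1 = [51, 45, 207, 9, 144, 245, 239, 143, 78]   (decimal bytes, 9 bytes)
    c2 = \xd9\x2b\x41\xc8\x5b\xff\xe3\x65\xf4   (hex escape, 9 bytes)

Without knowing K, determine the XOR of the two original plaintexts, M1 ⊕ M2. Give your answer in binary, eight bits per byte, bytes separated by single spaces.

c1 ⊕ c2 = (M1 ⊕ K) ⊕ (M2 ⊕ K) = M1 ⊕ M2 — the shared key cancels under XOR.
byte 0: 00110011 ^ 11011001 = 11101010
byte 1: 00101101 ^ 00101011 = 00000110
byte 2: 11001111 ^ 01000001 = 10001110
byte 3: 00001001 ^ 11001000 = 11000001
byte 4: 10010000 ^ 01011011 = 11001011
byte 5: 11110101 ^ 11111111 = 00001010
byte 6: 11101111 ^ 11100011 = 00001100
byte 7: 10001111 ^ 01100101 = 11101010
byte 8: 01001110 ^ 11110100 = 10111010

11101010 00000110 10001110 11000001 11001011 00001010 00001100 11101010 10111010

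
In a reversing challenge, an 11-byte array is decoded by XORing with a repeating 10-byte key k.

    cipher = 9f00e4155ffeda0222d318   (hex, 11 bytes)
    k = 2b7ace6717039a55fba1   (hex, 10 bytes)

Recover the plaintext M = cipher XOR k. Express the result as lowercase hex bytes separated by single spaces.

The 10-byte key repeats, so the effective keystream is 2b 7a ce 67 17 03 9a 55 fb a1 2b.
byte 0: 159 XOR  43 = 180
byte 1:   0 XOR 122 = 122
byte 2: 228 XOR 206 =  42
byte 3:  21 XOR 103 = 114
byte 4:  95 XOR  23 =  72
byte 5: 254 XOR   3 = 253
byte 6: 218 XOR 154 =  64
byte 7:   2 XOR  85 =  87
byte 8:  34 XOR 251 = 217
byte 9: 211 XOR 161 = 114
byte 10:  24 XOR  43 =  51

b4 7a 2a 72 48 fd 40 57 d9 72 33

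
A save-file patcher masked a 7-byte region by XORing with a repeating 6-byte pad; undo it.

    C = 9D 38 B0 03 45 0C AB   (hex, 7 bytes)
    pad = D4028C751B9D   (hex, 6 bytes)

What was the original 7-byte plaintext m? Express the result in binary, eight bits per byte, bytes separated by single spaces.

01001001 00111010 00111100 01110110 01011110 10010001 01111111

The 6-byte key repeats, so the effective keystream is d4 02 8c 75 1b 9d d4.
byte 0: 157 ^ 212 =  73
byte 1:  56 ^   2 =  58
byte 2: 176 ^ 140 =  60
byte 3:   3 ^ 117 = 118
byte 4:  69 ^  27 =  94
byte 5:  12 ^ 157 = 145
byte 6: 171 ^ 212 = 127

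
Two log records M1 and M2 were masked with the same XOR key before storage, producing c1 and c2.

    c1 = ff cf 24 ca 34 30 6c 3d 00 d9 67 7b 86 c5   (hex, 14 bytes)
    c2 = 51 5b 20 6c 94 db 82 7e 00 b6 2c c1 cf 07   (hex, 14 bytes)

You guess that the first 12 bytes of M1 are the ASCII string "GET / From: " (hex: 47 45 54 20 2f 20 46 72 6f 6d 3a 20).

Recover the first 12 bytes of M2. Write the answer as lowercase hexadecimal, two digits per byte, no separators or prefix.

e9d150868fcba8316f02719a

First, c1 ⊕ c2 = (M1 ⊕ K) ⊕ (M2 ⊕ K) = M1 ⊕ M2, so the key drops out. Then M2 = (M1 ⊕ M2) ⊕ M1 over the first 12 bytes.
byte 0: (ff XOR 51) XOR 47 = ae XOR 47 = e9
byte 1: (cf XOR 5b) XOR 45 = 94 XOR 45 = d1
byte 2: (24 XOR 20) XOR 54 = 04 XOR 54 = 50
byte 3: (ca XOR 6c) XOR 20 = a6 XOR 20 = 86
byte 4: (34 XOR 94) XOR 2f = a0 XOR 2f = 8f
byte 5: (30 XOR db) XOR 20 = eb XOR 20 = cb
byte 6: (6c XOR 82) XOR 46 = ee XOR 46 = a8
byte 7: (3d XOR 7e) XOR 72 = 43 XOR 72 = 31
byte 8: (00 XOR 00) XOR 6f = 00 XOR 6f = 6f
byte 9: (d9 XOR b6) XOR 6d = 6f XOR 6d = 02
byte 10: (67 XOR 2c) XOR 3a = 4b XOR 3a = 71
byte 11: (7b XOR c1) XOR 20 = ba XOR 20 = 9a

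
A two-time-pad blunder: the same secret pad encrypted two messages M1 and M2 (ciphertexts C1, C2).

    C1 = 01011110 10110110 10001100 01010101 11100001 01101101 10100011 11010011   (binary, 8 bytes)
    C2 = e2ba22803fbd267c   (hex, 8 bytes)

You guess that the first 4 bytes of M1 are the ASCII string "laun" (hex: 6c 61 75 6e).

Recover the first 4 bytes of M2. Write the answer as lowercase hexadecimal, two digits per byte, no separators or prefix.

First, C1 ⊕ C2 = (M1 ⊕ K) ⊕ (M2 ⊕ K) = M1 ⊕ M2, so the key drops out. Then M2 = (M1 ⊕ M2) ⊕ M1 over the first 4 bytes.
byte 0: (5e ^ e2) ^ 6c = bc ^ 6c = d0
byte 1: (b6 ^ ba) ^ 61 = 0c ^ 61 = 6d
byte 2: (8c ^ 22) ^ 75 = ae ^ 75 = db
byte 3: (55 ^ 80) ^ 6e = d5 ^ 6e = bb

d06ddbbb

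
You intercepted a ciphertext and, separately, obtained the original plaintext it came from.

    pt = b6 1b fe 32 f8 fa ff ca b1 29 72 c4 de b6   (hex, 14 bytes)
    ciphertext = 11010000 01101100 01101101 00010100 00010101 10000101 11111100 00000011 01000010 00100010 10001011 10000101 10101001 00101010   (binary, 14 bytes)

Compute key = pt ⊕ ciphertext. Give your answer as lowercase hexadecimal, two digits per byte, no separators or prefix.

Since ciphertext = pt ⊕ key, XORing both sides with pt gives key = pt ⊕ ciphertext.
byte 0: 10110110 ^ 11010000 = 01100110
byte 1: 00011011 ^ 01101100 = 01110111
byte 2: 11111110 ^ 01101101 = 10010011
byte 3: 00110010 ^ 00010100 = 00100110
byte 4: 11111000 ^ 00010101 = 11101101
byte 5: 11111010 ^ 10000101 = 01111111
byte 6: 11111111 ^ 11111100 = 00000011
byte 7: 11001010 ^ 00000011 = 11001001
byte 8: 10110001 ^ 01000010 = 11110011
byte 9: 00101001 ^ 00100010 = 00001011
byte 10: 01110010 ^ 10001011 = 11111001
byte 11: 11000100 ^ 10000101 = 01000001
byte 12: 11011110 ^ 10101001 = 01110111
byte 13: 10110110 ^ 00101010 = 10011100

66779326ed7f03c9f30bf941779c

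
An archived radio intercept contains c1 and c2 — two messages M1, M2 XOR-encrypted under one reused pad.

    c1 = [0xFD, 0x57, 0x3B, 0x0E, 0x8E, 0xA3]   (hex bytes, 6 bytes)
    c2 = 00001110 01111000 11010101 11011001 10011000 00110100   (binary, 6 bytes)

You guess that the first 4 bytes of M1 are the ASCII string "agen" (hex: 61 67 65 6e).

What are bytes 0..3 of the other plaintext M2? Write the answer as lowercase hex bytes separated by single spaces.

First, c1 ⊕ c2 = (M1 ⊕ K) ⊕ (M2 ⊕ K) = M1 ⊕ M2, so the key drops out. Then M2 = (M1 ⊕ M2) ⊕ M1 over the first 4 bytes.
byte 0: (fd ^ 0e) ^ 61 = f3 ^ 61 = 92
byte 1: (57 ^ 78) ^ 67 = 2f ^ 67 = 48
byte 2: (3b ^ d5) ^ 65 = ee ^ 65 = 8b
byte 3: (0e ^ d9) ^ 6e = d7 ^ 6e = b9

92 48 8b b9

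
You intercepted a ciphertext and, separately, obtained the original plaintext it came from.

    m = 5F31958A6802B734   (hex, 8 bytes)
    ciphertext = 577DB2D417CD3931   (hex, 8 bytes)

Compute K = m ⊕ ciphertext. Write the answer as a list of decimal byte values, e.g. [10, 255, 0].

Since ciphertext = m ⊕ K, XORing both sides with m gives K = m ⊕ ciphertext.
byte 0: 5f ⊕ 57 = 08
byte 1: 31 ⊕ 7d = 4c
byte 2: 95 ⊕ b2 = 27
byte 3: 8a ⊕ d4 = 5e
byte 4: 68 ⊕ 17 = 7f
byte 5: 02 ⊕ cd = cf
byte 6: b7 ⊕ 39 = 8e
byte 7: 34 ⊕ 31 = 05

[8, 76, 39, 94, 127, 207, 142, 5]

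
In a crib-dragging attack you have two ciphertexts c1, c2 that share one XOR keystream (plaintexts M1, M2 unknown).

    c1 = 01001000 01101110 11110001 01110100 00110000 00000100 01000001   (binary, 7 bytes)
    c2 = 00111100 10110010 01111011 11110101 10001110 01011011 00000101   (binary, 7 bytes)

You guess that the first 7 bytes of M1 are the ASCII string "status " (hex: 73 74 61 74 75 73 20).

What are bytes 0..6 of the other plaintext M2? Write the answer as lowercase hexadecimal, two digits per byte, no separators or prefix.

07a8ebf5cb2c64

First, c1 ⊕ c2 = (M1 ⊕ K) ⊕ (M2 ⊕ K) = M1 ⊕ M2, so the key drops out. Then M2 = (M1 ⊕ M2) ⊕ M1 over the first 7 bytes.
byte 0: (48 ^ 3c) ^ 73 = 74 ^ 73 = 07
byte 1: (6e ^ b2) ^ 74 = dc ^ 74 = a8
byte 2: (f1 ^ 7b) ^ 61 = 8a ^ 61 = eb
byte 3: (74 ^ f5) ^ 74 = 81 ^ 74 = f5
byte 4: (30 ^ 8e) ^ 75 = be ^ 75 = cb
byte 5: (04 ^ 5b) ^ 73 = 5f ^ 73 = 2c
byte 6: (41 ^ 05) ^ 20 = 44 ^ 20 = 64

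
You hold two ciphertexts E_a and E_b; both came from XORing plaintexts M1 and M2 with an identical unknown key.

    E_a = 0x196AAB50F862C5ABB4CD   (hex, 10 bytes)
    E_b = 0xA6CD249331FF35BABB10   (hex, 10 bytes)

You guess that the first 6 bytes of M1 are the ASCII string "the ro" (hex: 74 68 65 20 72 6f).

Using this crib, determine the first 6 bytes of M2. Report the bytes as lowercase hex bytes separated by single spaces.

First, E_a ⊕ E_b = (M1 ⊕ K) ⊕ (M2 ⊕ K) = M1 ⊕ M2, so the key drops out. Then M2 = (M1 ⊕ M2) ⊕ M1 over the first 6 bytes.
byte 0: (19 XOR a6) XOR 74 = bf XOR 74 = cb
byte 1: (6a XOR cd) XOR 68 = a7 XOR 68 = cf
byte 2: (ab XOR 24) XOR 65 = 8f XOR 65 = ea
byte 3: (50 XOR 93) XOR 20 = c3 XOR 20 = e3
byte 4: (f8 XOR 31) XOR 72 = c9 XOR 72 = bb
byte 5: (62 XOR ff) XOR 6f = 9d XOR 6f = f2

cb cf ea e3 bb f2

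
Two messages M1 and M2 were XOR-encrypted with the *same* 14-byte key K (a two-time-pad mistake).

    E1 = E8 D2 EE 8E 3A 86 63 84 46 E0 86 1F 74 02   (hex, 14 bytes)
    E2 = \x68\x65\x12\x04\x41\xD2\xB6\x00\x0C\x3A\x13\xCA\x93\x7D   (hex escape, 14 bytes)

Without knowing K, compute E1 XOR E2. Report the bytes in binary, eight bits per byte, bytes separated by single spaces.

E1 ⊕ E2 = (M1 ⊕ K) ⊕ (M2 ⊕ K) = M1 ⊕ M2 — the shared key cancels under XOR.
e8 xor 68 = 80
d2 xor 65 = b7
ee xor 12 = fc
8e xor 04 = 8a
3a xor 41 = 7b
86 xor d2 = 54
63 xor b6 = d5
84 xor 00 = 84
46 xor 0c = 4a
e0 xor 3a = da
86 xor 13 = 95
1f xor ca = d5
74 xor 93 = e7
02 xor 7d = 7f

10000000 10110111 11111100 10001010 01111011 01010100 11010101 10000100 01001010 11011010 10010101 11010101 11100111 01111111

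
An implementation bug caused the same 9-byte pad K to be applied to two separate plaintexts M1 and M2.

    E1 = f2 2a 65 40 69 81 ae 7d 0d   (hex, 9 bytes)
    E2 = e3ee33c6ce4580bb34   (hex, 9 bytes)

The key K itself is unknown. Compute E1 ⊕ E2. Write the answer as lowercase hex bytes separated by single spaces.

11 c4 56 86 a7 c4 2e c6 39

E1 ⊕ E2 = (M1 ⊕ K) ⊕ (M2 ⊕ K) = M1 ⊕ M2 — the shared key cancels under XOR.
byte 0: 11110010 ^ 11100011 = 00010001
byte 1: 00101010 ^ 11101110 = 11000100
byte 2: 01100101 ^ 00110011 = 01010110
byte 3: 01000000 ^ 11000110 = 10000110
byte 4: 01101001 ^ 11001110 = 10100111
byte 5: 10000001 ^ 01000101 = 11000100
byte 6: 10101110 ^ 10000000 = 00101110
byte 7: 01111101 ^ 10111011 = 11000110
byte 8: 00001101 ^ 00110100 = 00111001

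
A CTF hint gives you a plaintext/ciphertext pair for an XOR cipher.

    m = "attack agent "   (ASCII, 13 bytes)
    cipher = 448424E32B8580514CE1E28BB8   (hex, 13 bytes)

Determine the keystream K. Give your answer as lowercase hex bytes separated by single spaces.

25 f0 50 82 48 ee a0 30 2b 84 8c ff 98

Since cipher = m ⊕ K, XORing both sides with m gives K = m ⊕ cipher.
61 ^ 44 = 25
74 ^ 84 = f0
74 ^ 24 = 50
61 ^ e3 = 82
63 ^ 2b = 48
6b ^ 85 = ee
20 ^ 80 = a0
61 ^ 51 = 30
67 ^ 4c = 2b
65 ^ e1 = 84
6e ^ e2 = 8c
74 ^ 8b = ff
20 ^ b8 = 98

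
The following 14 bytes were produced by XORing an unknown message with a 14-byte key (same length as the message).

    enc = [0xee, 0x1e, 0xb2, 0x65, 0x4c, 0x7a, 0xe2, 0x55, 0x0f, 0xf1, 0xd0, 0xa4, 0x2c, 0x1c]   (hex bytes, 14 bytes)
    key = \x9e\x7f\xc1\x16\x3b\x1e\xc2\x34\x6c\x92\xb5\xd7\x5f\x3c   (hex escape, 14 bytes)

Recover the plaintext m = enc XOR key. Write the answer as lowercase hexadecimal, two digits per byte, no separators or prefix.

7061737377642061636365737320

ee XOR 9e = 70
1e XOR 7f = 61
b2 XOR c1 = 73
65 XOR 16 = 73
4c XOR 3b = 77
7a XOR 1e = 64
e2 XOR c2 = 20
55 XOR 34 = 61
0f XOR 6c = 63
f1 XOR 92 = 63
d0 XOR b5 = 65
a4 XOR d7 = 73
2c XOR 5f = 73
1c XOR 3c = 20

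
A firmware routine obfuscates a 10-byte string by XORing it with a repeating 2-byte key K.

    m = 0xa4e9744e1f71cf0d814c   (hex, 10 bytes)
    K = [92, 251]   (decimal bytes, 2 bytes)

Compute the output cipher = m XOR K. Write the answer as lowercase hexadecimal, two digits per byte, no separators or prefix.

The 2-byte key repeats, so the effective keystream is 5c fb 5c fb 5c fb 5c fb 5c fb.
byte 0: a4 XOR 5c = f8
byte 1: e9 XOR fb = 12
byte 2: 74 XOR 5c = 28
byte 3: 4e XOR fb = b5
byte 4: 1f XOR 5c = 43
byte 5: 71 XOR fb = 8a
byte 6: cf XOR 5c = 93
byte 7: 0d XOR fb = f6
byte 8: 81 XOR 5c = dd
byte 9: 4c XOR fb = b7

f81228b5438a93f6ddb7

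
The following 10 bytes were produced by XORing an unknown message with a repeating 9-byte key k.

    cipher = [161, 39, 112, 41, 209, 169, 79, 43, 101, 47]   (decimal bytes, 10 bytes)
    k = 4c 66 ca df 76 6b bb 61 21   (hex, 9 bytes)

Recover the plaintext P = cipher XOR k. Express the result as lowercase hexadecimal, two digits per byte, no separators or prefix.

ed41baf6a7c2f44a4463

The 9-byte key repeats, so the effective keystream is 4c 66 ca df 76 6b bb 61 21 4c.
byte 0: a1 ^ 4c = ed
byte 1: 27 ^ 66 = 41
byte 2: 70 ^ ca = ba
byte 3: 29 ^ df = f6
byte 4: d1 ^ 76 = a7
byte 5: a9 ^ 6b = c2
byte 6: 4f ^ bb = f4
byte 7: 2b ^ 61 = 4a
byte 8: 65 ^ 21 = 44
byte 9: 2f ^ 4c = 63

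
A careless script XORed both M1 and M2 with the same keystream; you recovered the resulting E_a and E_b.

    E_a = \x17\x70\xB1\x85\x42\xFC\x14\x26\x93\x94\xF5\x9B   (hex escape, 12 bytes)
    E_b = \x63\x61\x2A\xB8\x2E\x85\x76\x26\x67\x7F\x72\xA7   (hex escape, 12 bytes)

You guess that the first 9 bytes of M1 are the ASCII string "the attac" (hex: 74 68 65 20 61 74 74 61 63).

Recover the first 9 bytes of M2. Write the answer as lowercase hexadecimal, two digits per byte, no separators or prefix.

0079fe1d0d0d166197

First, E_a ⊕ E_b = (M1 ⊕ K) ⊕ (M2 ⊕ K) = M1 ⊕ M2, so the key drops out. Then M2 = (M1 ⊕ M2) ⊕ M1 over the first 9 bytes.
byte 0: (17 XOR 63) XOR 74 = 74 XOR 74 = 00
byte 1: (70 XOR 61) XOR 68 = 11 XOR 68 = 79
byte 2: (b1 XOR 2a) XOR 65 = 9b XOR 65 = fe
byte 3: (85 XOR b8) XOR 20 = 3d XOR 20 = 1d
byte 4: (42 XOR 2e) XOR 61 = 6c XOR 61 = 0d
byte 5: (fc XOR 85) XOR 74 = 79 XOR 74 = 0d
byte 6: (14 XOR 76) XOR 74 = 62 XOR 74 = 16
byte 7: (26 XOR 26) XOR 61 = 00 XOR 61 = 61
byte 8: (93 XOR 67) XOR 63 = f4 XOR 63 = 97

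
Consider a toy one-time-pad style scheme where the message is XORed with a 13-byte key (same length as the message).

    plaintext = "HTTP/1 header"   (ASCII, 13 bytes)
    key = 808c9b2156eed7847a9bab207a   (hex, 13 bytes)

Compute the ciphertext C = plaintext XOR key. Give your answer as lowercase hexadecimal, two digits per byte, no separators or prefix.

c8d8cf7179dff7ec1ffacf4508

48 XOR 80 = c8
54 XOR 8c = d8
54 XOR 9b = cf
50 XOR 21 = 71
2f XOR 56 = 79
31 XOR ee = df
20 XOR d7 = f7
68 XOR 84 = ec
65 XOR 7a = 1f
61 XOR 9b = fa
64 XOR ab = cf
65 XOR 20 = 45
72 XOR 7a = 08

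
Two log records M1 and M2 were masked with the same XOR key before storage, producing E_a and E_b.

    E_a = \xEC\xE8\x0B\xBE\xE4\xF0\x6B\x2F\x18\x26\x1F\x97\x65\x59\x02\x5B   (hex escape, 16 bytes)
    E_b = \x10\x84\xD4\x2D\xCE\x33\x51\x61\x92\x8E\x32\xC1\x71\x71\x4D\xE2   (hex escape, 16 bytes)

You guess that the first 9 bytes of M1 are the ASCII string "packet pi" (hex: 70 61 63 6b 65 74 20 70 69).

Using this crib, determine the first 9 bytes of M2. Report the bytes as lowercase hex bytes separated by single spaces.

8c 0d bc f8 4f b7 1a 3e e3

First, E_a ⊕ E_b = (M1 ⊕ K) ⊕ (M2 ⊕ K) = M1 ⊕ M2, so the key drops out. Then M2 = (M1 ⊕ M2) ⊕ M1 over the first 9 bytes.
byte 0: (ec XOR 10) XOR 70 = fc XOR 70 = 8c
byte 1: (e8 XOR 84) XOR 61 = 6c XOR 61 = 0d
byte 2: (0b XOR d4) XOR 63 = df XOR 63 = bc
byte 3: (be XOR 2d) XOR 6b = 93 XOR 6b = f8
byte 4: (e4 XOR ce) XOR 65 = 2a XOR 65 = 4f
byte 5: (f0 XOR 33) XOR 74 = c3 XOR 74 = b7
byte 6: (6b XOR 51) XOR 20 = 3a XOR 20 = 1a
byte 7: (2f XOR 61) XOR 70 = 4e XOR 70 = 3e
byte 8: (18 XOR 92) XOR 69 = 8a XOR 69 = e3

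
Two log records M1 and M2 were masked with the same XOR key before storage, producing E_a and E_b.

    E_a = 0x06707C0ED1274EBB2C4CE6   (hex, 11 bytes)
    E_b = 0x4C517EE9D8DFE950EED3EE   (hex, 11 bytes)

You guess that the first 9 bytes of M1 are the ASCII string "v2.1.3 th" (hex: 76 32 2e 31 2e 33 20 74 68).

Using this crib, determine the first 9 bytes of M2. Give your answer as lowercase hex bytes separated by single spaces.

First, E_a ⊕ E_b = (M1 ⊕ K) ⊕ (M2 ⊕ K) = M1 ⊕ M2, so the key drops out. Then M2 = (M1 ⊕ M2) ⊕ M1 over the first 9 bytes.
byte 0: (06 ⊕ 4c) ⊕ 76 = 4a ⊕ 76 = 3c
byte 1: (70 ⊕ 51) ⊕ 32 = 21 ⊕ 32 = 13
byte 2: (7c ⊕ 7e) ⊕ 2e = 02 ⊕ 2e = 2c
byte 3: (0e ⊕ e9) ⊕ 31 = e7 ⊕ 31 = d6
byte 4: (d1 ⊕ d8) ⊕ 2e = 09 ⊕ 2e = 27
byte 5: (27 ⊕ df) ⊕ 33 = f8 ⊕ 33 = cb
byte 6: (4e ⊕ e9) ⊕ 20 = a7 ⊕ 20 = 87
byte 7: (bb ⊕ 50) ⊕ 74 = eb ⊕ 74 = 9f
byte 8: (2c ⊕ ee) ⊕ 68 = c2 ⊕ 68 = aa

3c 13 2c d6 27 cb 87 9f aa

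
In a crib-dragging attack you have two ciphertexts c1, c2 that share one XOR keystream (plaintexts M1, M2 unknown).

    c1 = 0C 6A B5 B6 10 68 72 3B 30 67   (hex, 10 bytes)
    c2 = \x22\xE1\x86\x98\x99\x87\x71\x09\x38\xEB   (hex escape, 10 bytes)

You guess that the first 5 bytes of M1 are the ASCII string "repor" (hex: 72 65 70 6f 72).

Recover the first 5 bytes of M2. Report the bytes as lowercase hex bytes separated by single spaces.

5c ee 43 41 fb

First, c1 ⊕ c2 = (M1 ⊕ K) ⊕ (M2 ⊕ K) = M1 ⊕ M2, so the key drops out. Then M2 = (M1 ⊕ M2) ⊕ M1 over the first 5 bytes.
byte 0: (0c ^ 22) ^ 72 = 2e ^ 72 = 5c
byte 1: (6a ^ e1) ^ 65 = 8b ^ 65 = ee
byte 2: (b5 ^ 86) ^ 70 = 33 ^ 70 = 43
byte 3: (b6 ^ 98) ^ 6f = 2e ^ 6f = 41
byte 4: (10 ^ 99) ^ 72 = 89 ^ 72 = fb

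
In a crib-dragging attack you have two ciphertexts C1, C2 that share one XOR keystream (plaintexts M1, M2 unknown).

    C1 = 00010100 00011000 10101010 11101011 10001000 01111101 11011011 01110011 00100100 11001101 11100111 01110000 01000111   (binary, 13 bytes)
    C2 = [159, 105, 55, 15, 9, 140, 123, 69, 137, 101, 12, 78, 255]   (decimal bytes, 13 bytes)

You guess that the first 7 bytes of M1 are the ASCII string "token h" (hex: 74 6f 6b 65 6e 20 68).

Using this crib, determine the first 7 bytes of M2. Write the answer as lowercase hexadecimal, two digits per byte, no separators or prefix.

ff1ef681efd1c8

First, C1 ⊕ C2 = (M1 ⊕ K) ⊕ (M2 ⊕ K) = M1 ⊕ M2, so the key drops out. Then M2 = (M1 ⊕ M2) ⊕ M1 over the first 7 bytes.
byte 0: (14 ⊕ 9f) ⊕ 74 = 8b ⊕ 74 = ff
byte 1: (18 ⊕ 69) ⊕ 6f = 71 ⊕ 6f = 1e
byte 2: (aa ⊕ 37) ⊕ 6b = 9d ⊕ 6b = f6
byte 3: (eb ⊕ 0f) ⊕ 65 = e4 ⊕ 65 = 81
byte 4: (88 ⊕ 09) ⊕ 6e = 81 ⊕ 6e = ef
byte 5: (7d ⊕ 8c) ⊕ 20 = f1 ⊕ 20 = d1
byte 6: (db ⊕ 7b) ⊕ 68 = a0 ⊕ 68 = c8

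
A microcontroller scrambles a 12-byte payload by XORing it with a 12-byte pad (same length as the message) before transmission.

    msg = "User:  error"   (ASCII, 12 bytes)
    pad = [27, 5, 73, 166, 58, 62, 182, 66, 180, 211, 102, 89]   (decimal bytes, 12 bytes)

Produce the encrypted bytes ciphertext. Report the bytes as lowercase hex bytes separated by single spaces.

4e 76 2c d4 00 1e 96 27 c6 a1 09 2b

byte 0: 55 ^ 1b = 4e
byte 1: 73 ^ 05 = 76
byte 2: 65 ^ 49 = 2c
byte 3: 72 ^ a6 = d4
byte 4: 3a ^ 3a = 00
byte 5: 20 ^ 3e = 1e
byte 6: 20 ^ b6 = 96
byte 7: 65 ^ 42 = 27
byte 8: 72 ^ b4 = c6
byte 9: 72 ^ d3 = a1
byte 10: 6f ^ 66 = 09
byte 11: 72 ^ 59 = 2b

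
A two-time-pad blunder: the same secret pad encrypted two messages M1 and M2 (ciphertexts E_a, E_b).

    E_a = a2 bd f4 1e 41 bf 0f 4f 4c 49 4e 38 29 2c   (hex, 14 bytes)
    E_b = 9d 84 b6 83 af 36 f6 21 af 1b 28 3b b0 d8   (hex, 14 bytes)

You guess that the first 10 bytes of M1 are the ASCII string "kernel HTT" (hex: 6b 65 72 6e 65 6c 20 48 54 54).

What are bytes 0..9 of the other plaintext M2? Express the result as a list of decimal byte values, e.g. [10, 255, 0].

[84, 92, 48, 243, 139, 229, 217, 38, 183, 6]

First, E_a ⊕ E_b = (M1 ⊕ K) ⊕ (M2 ⊕ K) = M1 ⊕ M2, so the key drops out. Then M2 = (M1 ⊕ M2) ⊕ M1 over the first 10 bytes.
byte 0: (a2 XOR 9d) XOR 6b = 3f XOR 6b = 54
byte 1: (bd XOR 84) XOR 65 = 39 XOR 65 = 5c
byte 2: (f4 XOR b6) XOR 72 = 42 XOR 72 = 30
byte 3: (1e XOR 83) XOR 6e = 9d XOR 6e = f3
byte 4: (41 XOR af) XOR 65 = ee XOR 65 = 8b
byte 5: (bf XOR 36) XOR 6c = 89 XOR 6c = e5
byte 6: (0f XOR f6) XOR 20 = f9 XOR 20 = d9
byte 7: (4f XOR 21) XOR 48 = 6e XOR 48 = 26
byte 8: (4c XOR af) XOR 54 = e3 XOR 54 = b7
byte 9: (49 XOR 1b) XOR 54 = 52 XOR 54 = 06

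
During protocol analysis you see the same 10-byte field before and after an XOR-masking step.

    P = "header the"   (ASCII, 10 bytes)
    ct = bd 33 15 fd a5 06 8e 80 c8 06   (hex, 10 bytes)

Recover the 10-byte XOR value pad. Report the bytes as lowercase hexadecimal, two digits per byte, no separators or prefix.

d5567499c074aef4a063

Since ct = P ⊕ pad, XORing both sides with P gives pad = P ⊕ ct.
68 ^ bd = d5
65 ^ 33 = 56
61 ^ 15 = 74
64 ^ fd = 99
65 ^ a5 = c0
72 ^ 06 = 74
20 ^ 8e = ae
74 ^ 80 = f4
68 ^ c8 = a0
65 ^ 06 = 63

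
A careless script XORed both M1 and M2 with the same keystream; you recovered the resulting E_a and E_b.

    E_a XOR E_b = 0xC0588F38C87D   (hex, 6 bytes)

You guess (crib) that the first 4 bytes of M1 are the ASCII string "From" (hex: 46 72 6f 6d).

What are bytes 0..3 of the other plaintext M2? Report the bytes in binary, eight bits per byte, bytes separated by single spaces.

Since E_a ⊕ E_b = M1 ⊕ M2, XORing with the guessed M1 bytes yields the corresponding M2 bytes: M2 = (E_a ⊕ E_b) ⊕ M1.
c0 XOR 46 = 86
58 XOR 72 = 2a
8f XOR 6f = e0
38 XOR 6d = 55

10000110 00101010 11100000 01010101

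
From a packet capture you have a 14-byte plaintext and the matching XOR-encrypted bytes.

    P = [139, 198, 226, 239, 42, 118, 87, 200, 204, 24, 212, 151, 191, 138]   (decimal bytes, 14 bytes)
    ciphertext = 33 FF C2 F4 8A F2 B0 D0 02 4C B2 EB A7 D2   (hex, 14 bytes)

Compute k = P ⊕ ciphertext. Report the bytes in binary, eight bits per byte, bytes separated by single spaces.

Since ciphertext = P ⊕ k, XORing both sides with P gives k = P ⊕ ciphertext.
byte 0: 139 xor  51 = 184
byte 1: 198 xor 255 =  57
byte 2: 226 xor 194 =  32
byte 3: 239 xor 244 =  27
byte 4:  42 xor 138 = 160
byte 5: 118 xor 242 = 132
byte 6:  87 xor 176 = 231
byte 7: 200 xor 208 =  24
byte 8: 204 xor   2 = 206
byte 9:  24 xor  76 =  84
byte 10: 212 xor 178 = 102
byte 11: 151 xor 235 = 124
byte 12: 191 xor 167 =  24
byte 13: 138 xor 210 =  88

10111000 00111001 00100000 00011011 10100000 10000100 11100111 00011000 11001110 01010100 01100110 01111100 00011000 01011000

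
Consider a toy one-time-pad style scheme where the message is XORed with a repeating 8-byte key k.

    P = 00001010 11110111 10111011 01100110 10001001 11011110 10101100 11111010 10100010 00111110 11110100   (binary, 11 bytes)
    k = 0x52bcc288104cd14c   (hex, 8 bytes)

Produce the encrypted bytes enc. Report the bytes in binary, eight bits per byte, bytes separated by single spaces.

The 8-byte key repeats, so the effective keystream is 52 bc c2 88 10 4c d1 4c 52 bc c2.
byte 0: 00001010 ⊕ 01010010 = 01011000
byte 1: 11110111 ⊕ 10111100 = 01001011
byte 2: 10111011 ⊕ 11000010 = 01111001
byte 3: 01100110 ⊕ 10001000 = 11101110
byte 4: 10001001 ⊕ 00010000 = 10011001
byte 5: 11011110 ⊕ 01001100 = 10010010
byte 6: 10101100 ⊕ 11010001 = 01111101
byte 7: 11111010 ⊕ 01001100 = 10110110
byte 8: 10100010 ⊕ 01010010 = 11110000
byte 9: 00111110 ⊕ 10111100 = 10000010
byte 10: 11110100 ⊕ 11000010 = 00110110

01011000 01001011 01111001 11101110 10011001 10010010 01111101 10110110 11110000 10000010 00110110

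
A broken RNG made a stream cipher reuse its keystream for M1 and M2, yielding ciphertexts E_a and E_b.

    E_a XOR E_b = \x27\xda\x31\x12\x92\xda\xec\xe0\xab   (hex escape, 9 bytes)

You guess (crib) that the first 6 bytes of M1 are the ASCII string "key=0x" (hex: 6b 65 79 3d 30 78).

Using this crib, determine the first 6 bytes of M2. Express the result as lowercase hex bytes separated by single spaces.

Since E_a ⊕ E_b = M1 ⊕ M2, XORing with the guessed M1 bytes yields the corresponding M2 bytes: M2 = (E_a ⊕ E_b) ⊕ M1.
byte 0:  39 XOR 107 =  76
byte 1: 218 XOR 101 = 191
byte 2:  49 XOR 121 =  72
byte 3:  18 XOR  61 =  47
byte 4: 146 XOR  48 = 162
byte 5: 218 XOR 120 = 162

4c bf 48 2f a2 a2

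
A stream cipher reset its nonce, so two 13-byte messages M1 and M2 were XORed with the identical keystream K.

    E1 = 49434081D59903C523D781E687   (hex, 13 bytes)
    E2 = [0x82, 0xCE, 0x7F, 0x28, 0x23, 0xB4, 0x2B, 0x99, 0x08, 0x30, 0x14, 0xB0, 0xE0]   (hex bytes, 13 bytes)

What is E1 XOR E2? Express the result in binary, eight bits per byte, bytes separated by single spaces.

E1 ⊕ E2 = (M1 ⊕ K) ⊕ (M2 ⊕ K) = M1 ⊕ M2 — the shared key cancels under XOR.
byte 0:  73 XOR 130 = 203
byte 1:  67 XOR 206 = 141
byte 2:  64 XOR 127 =  63
byte 3: 129 XOR  40 = 169
byte 4: 213 XOR  35 = 246
byte 5: 153 XOR 180 =  45
byte 6:   3 XOR  43 =  40
byte 7: 197 XOR 153 =  92
byte 8:  35 XOR   8 =  43
byte 9: 215 XOR  48 = 231
byte 10: 129 XOR  20 = 149
byte 11: 230 XOR 176 =  86
byte 12: 135 XOR 224 = 103

11001011 10001101 00111111 10101001 11110110 00101101 00101000 01011100 00101011 11100111 10010101 01010110 01100111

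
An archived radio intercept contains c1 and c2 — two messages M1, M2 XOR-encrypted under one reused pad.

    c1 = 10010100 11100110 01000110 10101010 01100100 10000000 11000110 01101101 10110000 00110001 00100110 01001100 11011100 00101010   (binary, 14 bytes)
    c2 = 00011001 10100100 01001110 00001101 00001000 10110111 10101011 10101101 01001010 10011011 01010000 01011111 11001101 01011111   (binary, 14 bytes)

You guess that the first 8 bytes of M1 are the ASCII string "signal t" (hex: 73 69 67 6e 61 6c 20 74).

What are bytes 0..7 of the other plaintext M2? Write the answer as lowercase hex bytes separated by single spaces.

fe 2b 6f c9 0d 5b 4d b4

First, c1 ⊕ c2 = (M1 ⊕ K) ⊕ (M2 ⊕ K) = M1 ⊕ M2, so the key drops out. Then M2 = (M1 ⊕ M2) ⊕ M1 over the first 8 bytes.
byte 0: (94 xor 19) xor 73 = 8d xor 73 = fe
byte 1: (e6 xor a4) xor 69 = 42 xor 69 = 2b
byte 2: (46 xor 4e) xor 67 = 08 xor 67 = 6f
byte 3: (aa xor 0d) xor 6e = a7 xor 6e = c9
byte 4: (64 xor 08) xor 61 = 6c xor 61 = 0d
byte 5: (80 xor b7) xor 6c = 37 xor 6c = 5b
byte 6: (c6 xor ab) xor 20 = 6d xor 20 = 4d
byte 7: (6d xor ad) xor 74 = c0 xor 74 = b4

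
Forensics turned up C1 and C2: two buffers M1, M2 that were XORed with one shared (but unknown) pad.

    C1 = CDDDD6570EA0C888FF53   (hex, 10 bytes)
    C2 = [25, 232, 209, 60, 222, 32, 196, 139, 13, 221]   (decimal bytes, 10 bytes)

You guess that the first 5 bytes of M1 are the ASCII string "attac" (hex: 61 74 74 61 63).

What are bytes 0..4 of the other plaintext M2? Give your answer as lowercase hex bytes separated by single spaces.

First, C1 ⊕ C2 = (M1 ⊕ K) ⊕ (M2 ⊕ K) = M1 ⊕ M2, so the key drops out. Then M2 = (M1 ⊕ M2) ⊕ M1 over the first 5 bytes.
byte 0: (cd xor 19) xor 61 = d4 xor 61 = b5
byte 1: (dd xor e8) xor 74 = 35 xor 74 = 41
byte 2: (d6 xor d1) xor 74 = 07 xor 74 = 73
byte 3: (57 xor 3c) xor 61 = 6b xor 61 = 0a
byte 4: (0e xor de) xor 63 = d0 xor 63 = b3

b5 41 73 0a b3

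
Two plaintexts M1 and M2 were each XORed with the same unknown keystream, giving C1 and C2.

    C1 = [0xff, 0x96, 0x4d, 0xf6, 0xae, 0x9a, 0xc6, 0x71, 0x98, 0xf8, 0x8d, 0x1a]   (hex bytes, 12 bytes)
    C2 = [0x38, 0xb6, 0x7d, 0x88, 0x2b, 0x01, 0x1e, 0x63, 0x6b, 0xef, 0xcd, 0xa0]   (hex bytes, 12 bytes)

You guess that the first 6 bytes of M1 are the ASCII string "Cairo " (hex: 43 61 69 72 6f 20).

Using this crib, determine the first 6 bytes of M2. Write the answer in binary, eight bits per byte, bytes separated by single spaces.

First, C1 ⊕ C2 = (M1 ⊕ K) ⊕ (M2 ⊕ K) = M1 ⊕ M2, so the key drops out. Then M2 = (M1 ⊕ M2) ⊕ M1 over the first 6 bytes.
byte 0: (ff xor 38) xor 43 = c7 xor 43 = 84
byte 1: (96 xor b6) xor 61 = 20 xor 61 = 41
byte 2: (4d xor 7d) xor 69 = 30 xor 69 = 59
byte 3: (f6 xor 88) xor 72 = 7e xor 72 = 0c
byte 4: (ae xor 2b) xor 6f = 85 xor 6f = ea
byte 5: (9a xor 01) xor 20 = 9b xor 20 = bb

10000100 01000001 01011001 00001100 11101010 10111011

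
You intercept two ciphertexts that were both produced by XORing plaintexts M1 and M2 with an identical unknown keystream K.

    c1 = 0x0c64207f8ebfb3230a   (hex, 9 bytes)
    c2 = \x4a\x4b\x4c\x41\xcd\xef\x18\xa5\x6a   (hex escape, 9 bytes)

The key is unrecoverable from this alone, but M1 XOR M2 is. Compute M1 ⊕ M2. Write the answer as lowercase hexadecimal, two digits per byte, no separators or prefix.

462f6c3e4350ab8660

c1 ⊕ c2 = (M1 ⊕ K) ⊕ (M2 ⊕ K) = M1 ⊕ M2 — the shared key cancels under XOR.
 12 xor  74 =  70
100 xor  75 =  47
 32 xor  76 = 108
127 xor  65 =  62
142 xor 205 =  67
191 xor 239 =  80
179 xor  24 = 171
 35 xor 165 = 134
 10 xor 106 =  96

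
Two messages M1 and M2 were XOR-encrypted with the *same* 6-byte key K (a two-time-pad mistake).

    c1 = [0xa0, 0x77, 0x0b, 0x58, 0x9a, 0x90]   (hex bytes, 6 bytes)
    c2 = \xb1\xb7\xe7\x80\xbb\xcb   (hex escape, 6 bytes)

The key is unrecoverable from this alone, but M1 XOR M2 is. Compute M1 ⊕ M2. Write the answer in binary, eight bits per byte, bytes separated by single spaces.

c1 ⊕ c2 = (M1 ⊕ K) ⊕ (M2 ⊕ K) = M1 ⊕ M2 — the shared key cancels under XOR.
byte 0: a0 xor b1 = 11
byte 1: 77 xor b7 = c0
byte 2: 0b xor e7 = ec
byte 3: 58 xor 80 = d8
byte 4: 9a xor bb = 21
byte 5: 90 xor cb = 5b

00010001 11000000 11101100 11011000 00100001 01011011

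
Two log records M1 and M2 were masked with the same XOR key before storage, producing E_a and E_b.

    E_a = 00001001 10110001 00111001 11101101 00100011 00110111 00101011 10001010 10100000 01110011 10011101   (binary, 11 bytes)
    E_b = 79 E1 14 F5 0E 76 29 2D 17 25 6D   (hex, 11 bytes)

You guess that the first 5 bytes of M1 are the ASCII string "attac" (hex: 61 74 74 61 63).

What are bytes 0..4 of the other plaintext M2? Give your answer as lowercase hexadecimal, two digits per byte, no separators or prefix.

First, E_a ⊕ E_b = (M1 ⊕ K) ⊕ (M2 ⊕ K) = M1 ⊕ M2, so the key drops out. Then M2 = (M1 ⊕ M2) ⊕ M1 over the first 5 bytes.
byte 0: (09 XOR 79) XOR 61 = 70 XOR 61 = 11
byte 1: (b1 XOR e1) XOR 74 = 50 XOR 74 = 24
byte 2: (39 XOR 14) XOR 74 = 2d XOR 74 = 59
byte 3: (ed XOR f5) XOR 61 = 18 XOR 61 = 79
byte 4: (23 XOR 0e) XOR 63 = 2d XOR 63 = 4e

112459794e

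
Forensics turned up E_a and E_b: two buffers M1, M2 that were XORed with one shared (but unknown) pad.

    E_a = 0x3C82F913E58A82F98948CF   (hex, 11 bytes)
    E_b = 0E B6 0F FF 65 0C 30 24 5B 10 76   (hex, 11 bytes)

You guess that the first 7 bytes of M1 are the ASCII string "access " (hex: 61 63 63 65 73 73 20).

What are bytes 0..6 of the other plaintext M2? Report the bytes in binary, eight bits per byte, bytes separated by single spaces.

01010011 01010111 10010101 10001001 11110011 11110101 10010010

First, E_a ⊕ E_b = (M1 ⊕ K) ⊕ (M2 ⊕ K) = M1 ⊕ M2, so the key drops out. Then M2 = (M1 ⊕ M2) ⊕ M1 over the first 7 bytes.
byte 0: (3c ⊕ 0e) ⊕ 61 = 32 ⊕ 61 = 53
byte 1: (82 ⊕ b6) ⊕ 63 = 34 ⊕ 63 = 57
byte 2: (f9 ⊕ 0f) ⊕ 63 = f6 ⊕ 63 = 95
byte 3: (13 ⊕ ff) ⊕ 65 = ec ⊕ 65 = 89
byte 4: (e5 ⊕ 65) ⊕ 73 = 80 ⊕ 73 = f3
byte 5: (8a ⊕ 0c) ⊕ 73 = 86 ⊕ 73 = f5
byte 6: (82 ⊕ 30) ⊕ 20 = b2 ⊕ 20 = 92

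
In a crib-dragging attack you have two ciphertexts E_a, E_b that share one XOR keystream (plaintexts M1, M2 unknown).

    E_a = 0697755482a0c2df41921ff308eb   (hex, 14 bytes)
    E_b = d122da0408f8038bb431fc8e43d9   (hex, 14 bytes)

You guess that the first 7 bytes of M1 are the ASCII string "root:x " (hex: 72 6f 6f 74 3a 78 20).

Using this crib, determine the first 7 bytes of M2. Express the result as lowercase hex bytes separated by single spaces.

First, E_a ⊕ E_b = (M1 ⊕ K) ⊕ (M2 ⊕ K) = M1 ⊕ M2, so the key drops out. Then M2 = (M1 ⊕ M2) ⊕ M1 over the first 7 bytes.
byte 0: (06 ^ d1) ^ 72 = d7 ^ 72 = a5
byte 1: (97 ^ 22) ^ 6f = b5 ^ 6f = da
byte 2: (75 ^ da) ^ 6f = af ^ 6f = c0
byte 3: (54 ^ 04) ^ 74 = 50 ^ 74 = 24
byte 4: (82 ^ 08) ^ 3a = 8a ^ 3a = b0
byte 5: (a0 ^ f8) ^ 78 = 58 ^ 78 = 20
byte 6: (c2 ^ 03) ^ 20 = c1 ^ 20 = e1

a5 da c0 24 b0 20 e1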